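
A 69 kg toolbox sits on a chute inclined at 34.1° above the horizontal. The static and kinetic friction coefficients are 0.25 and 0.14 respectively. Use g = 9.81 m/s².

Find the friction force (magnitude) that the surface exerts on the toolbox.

f ≈ 78.5 N (up the incline)

Normal force: N = m g cos θ = 69 × 9.81 × cos 34.1° = 560.5 N.
Along the slope the weight component is m g sin θ = 379.5 N; friction must supply exactly this, acting up-slope.
Maximum static friction available: μ_s N = 0.25 × 560.5 = 140.1 N.
Since |379.5| > 140.1 N, static friction cannot hold it; the toolbox slides down the incline and kinetic friction applies: f = μ_k N = 0.14 × 560.5 = 78.5 N.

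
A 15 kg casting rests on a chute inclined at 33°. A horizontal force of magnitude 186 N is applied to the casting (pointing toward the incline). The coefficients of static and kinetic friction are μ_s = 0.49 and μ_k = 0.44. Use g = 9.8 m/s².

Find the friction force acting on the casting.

f ≈ 75.9 N (down the incline)

Resolve perpendicular to the incline: N = m g cos θ + P sin θ = 15×9.8×cos 33° + 186×sin 33° = 224.6 N.
Along the incline, the net driving force (taking up-slope positive) is P cos θ − m g sin θ = 156 − 80.06 = 75.93 N, so equilibrium requires friction f = -75.93 N (down-slope).
Maximum static friction: μ_s N = 0.49 × 224.6 = 110 N.
Since 75.93 N is within the 110 N limit, the casting stays put and friction is exactly 75.9 N.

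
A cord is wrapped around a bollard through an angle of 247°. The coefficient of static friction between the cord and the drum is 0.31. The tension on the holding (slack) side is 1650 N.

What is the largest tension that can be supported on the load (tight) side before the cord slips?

T_max ≈ 6280 N

At impending slip the capstan equation gives T₂/T₁ = e^{μβ} with β in radians.
β = 247° × π/180 = 4.311 rad.
e^{μβ} = e^{0.31×4.311} = 3.805.
T₂ = T₁ · e^{μβ} = 1650 × 3.805 = 6280 N.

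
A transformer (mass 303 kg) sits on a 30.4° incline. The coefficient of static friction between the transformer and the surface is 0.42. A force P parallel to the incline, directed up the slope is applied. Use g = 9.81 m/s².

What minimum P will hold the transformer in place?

The transformer tends to slide down (tan θ > μ_s), so at the point of impending slip friction acts up-slope at its limit: f = μ_s N.
P is parallel to the surface, so N = m g cos θ = 2560 N.
Along the incline: P + μ_s N = m g sin θ, so P = 1500 − 0.42×2560 = 427 N.

P_min ≈ 427 N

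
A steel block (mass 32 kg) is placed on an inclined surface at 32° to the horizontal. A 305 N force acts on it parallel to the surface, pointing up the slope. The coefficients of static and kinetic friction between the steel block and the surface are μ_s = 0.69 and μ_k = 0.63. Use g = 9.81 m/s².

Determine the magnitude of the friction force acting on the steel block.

Normal force: N = m g cos θ = 32 × 9.81 × cos 32° = 266.2 N.
The friction needed for equilibrium is m g sin θ − P = 166.4 − 305 = -138.6 N, measured positive up-slope.
Maximum static friction available: μ_s N = 0.69 × 266.2 = 183.7 N.
Since |-138.6| ≤ 183.7 N, the steel block remains in static equilibrium and friction takes exactly the required value.

f ≈ 139 N (down the incline)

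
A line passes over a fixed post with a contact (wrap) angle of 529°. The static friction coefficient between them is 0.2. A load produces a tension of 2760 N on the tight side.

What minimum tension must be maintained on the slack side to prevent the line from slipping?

Capstan equation at impending slip: T_tight/T_slack = e^{μβ}.
β = 529° = 9.233 rad; e^{μβ} = e^{0.2×9.233} = 6.338.
T_slack = T_tight / e^{μβ} = 2760 / 6.338 = 435 N.

T_min ≈ 435 N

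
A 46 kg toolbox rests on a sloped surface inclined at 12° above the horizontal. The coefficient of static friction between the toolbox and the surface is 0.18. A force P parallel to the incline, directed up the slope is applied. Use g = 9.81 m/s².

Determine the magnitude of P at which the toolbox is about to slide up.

At impending motion up the slope, friction acts down-slope at its limit: f = μ_s N.
P is parallel to the surface, so N = m g cos θ = 441 N.
Along the incline: P = m g sin θ + μ_s N = 93.8 + 0.18×441 = 173 N.

P ≈ 173 N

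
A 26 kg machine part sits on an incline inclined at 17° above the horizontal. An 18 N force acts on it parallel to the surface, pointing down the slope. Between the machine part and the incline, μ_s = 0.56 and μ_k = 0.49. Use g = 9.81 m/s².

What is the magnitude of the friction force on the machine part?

f ≈ 92.6 N (up the incline)

Perpendicular to the surface, N = m g cos θ = 26·9.81·cos 17° = 243.9 N.
For equilibrium along the incline the friction force must supply f = m g sin θ + P = 74.57 + 18 = 92.57 N (positive meaning up-slope).
Maximum static friction available: μ_s N = 0.56 × 243.9 = 136.6 N.
Since |92.57| ≤ 136.6 N, no slip — friction simply equals what equilibrium demands.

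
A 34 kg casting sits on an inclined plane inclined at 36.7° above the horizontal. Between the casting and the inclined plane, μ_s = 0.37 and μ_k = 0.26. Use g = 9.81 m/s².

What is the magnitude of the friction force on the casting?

The normal reaction is N = m g cos θ = 267.4 N.
For equilibrium along the incline, friction must balance the weight component: f = m g sin θ = 199.3 N up the slope.
The static-friction ceiling is μ_s N = 0.37 × 267.4 = 98.95 N.
|199.3| exceeds 98.95 N, so the casting slips down-slope; friction is kinetic, f = μ_k N = 0.26×267.4 = 69.5 N.

f ≈ 69.5 N (up the incline)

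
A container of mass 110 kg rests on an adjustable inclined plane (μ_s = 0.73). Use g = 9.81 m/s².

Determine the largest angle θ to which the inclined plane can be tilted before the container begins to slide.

At the slip threshold, m g sin θ = μ_s · m g cos θ, so tan θ = μ_s.
θ_max = arctan(0.73) = 36.1°.

θ_max ≈ 36.1°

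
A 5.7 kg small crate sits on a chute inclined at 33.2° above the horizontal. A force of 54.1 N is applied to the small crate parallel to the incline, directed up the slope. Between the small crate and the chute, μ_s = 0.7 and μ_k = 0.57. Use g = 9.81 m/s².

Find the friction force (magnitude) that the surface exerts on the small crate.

f ≈ 23.5 N (down the incline)

The normal reaction is N = m g cos θ = 46.79 N.
The friction needed for equilibrium is m g sin θ − P = 30.62 − 54.1 = -23.48 N, measured positive up-slope.
The static-friction ceiling is μ_s N = 0.7 × 46.79 = 32.75 N.
Since |-23.48| ≤ 32.75 N, the small crate remains in static equilibrium and friction takes exactly the required value.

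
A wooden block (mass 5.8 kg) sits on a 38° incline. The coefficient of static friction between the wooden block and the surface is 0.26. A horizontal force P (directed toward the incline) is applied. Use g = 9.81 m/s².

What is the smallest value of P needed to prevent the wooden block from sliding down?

P_min ≈ 24.7 N

The wooden block tends to slide down (tan θ > μ_s), so at the point of impending slip friction acts up-slope at its limit: f = μ_s N.
Perpendicular to the incline: N = m g cos θ + P sin θ.
Along the incline: P cos θ + μ_s N = m g sin θ, i.e. P cos θ + μ_s (m g cos θ + P sin θ) = m g sin θ.
Solving, P (cos θ + μ_s sin θ) = m g (sin θ − μ_s cos θ), so P = 56.9×0.4108/0.9481 = 24.7 N.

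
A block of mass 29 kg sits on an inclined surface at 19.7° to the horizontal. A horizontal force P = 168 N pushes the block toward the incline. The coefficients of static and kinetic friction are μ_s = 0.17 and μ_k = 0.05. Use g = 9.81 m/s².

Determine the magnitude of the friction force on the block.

f ≈ 16.2 N (down the incline)

Normal direction: N = m g cos θ + P sin θ = 324.5 N.
Parallel to the incline: P cos θ − m g sin θ = 158.2 − 95.9 = 62.27 N; the friction needed to balance this is 62.27 N acting down the slope.
Maximum static friction: μ_s N = 0.17 × 324.5 = 55.16 N.
The required 62.27 N exceeds the static limit, so the block slides up-slope and f = μ_k N = 0.05×324.5 = 16.2 N.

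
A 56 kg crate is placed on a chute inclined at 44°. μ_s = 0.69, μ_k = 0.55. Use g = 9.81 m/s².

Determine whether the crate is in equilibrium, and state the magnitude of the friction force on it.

N = m g cos θ = 395 N.
Down-slope weight component: m g sin θ = 382 N.
μ_s N = 273 N.
382 > 273 N, so it slides; kinetic friction f = μ_k N = 0.55×395 = 217 N.

f ≈ 217 N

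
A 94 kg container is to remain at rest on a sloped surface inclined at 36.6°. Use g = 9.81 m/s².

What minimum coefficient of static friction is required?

At the slip threshold m g sin θ = μ_s m g cos θ, so μ_s,min = tan θ.
μ_s,min = tan 36.6° = 0.743.

μ_s,min ≈ 0.743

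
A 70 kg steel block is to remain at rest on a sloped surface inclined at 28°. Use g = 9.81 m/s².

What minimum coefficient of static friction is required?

At the slip threshold m g sin θ = μ_s m g cos θ, so μ_s,min = tan θ.
μ_s,min = tan 28° = 0.532.

μ_s,min ≈ 0.532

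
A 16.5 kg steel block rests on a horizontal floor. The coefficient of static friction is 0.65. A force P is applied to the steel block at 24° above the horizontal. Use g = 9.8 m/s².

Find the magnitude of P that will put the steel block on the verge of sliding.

P ≈ 89.2 N

N = m g − P sin α (the pull lifts the steel block).
At impending slip, P cos α = μ_s N = μ_s (m g − P sin α).
Solving: P (cos α + μ_s sin α) = μ_s m g → P = 0.65×162/(cos 24° + 0.65 sin 24°) = 105/1.178 = 89.2 N.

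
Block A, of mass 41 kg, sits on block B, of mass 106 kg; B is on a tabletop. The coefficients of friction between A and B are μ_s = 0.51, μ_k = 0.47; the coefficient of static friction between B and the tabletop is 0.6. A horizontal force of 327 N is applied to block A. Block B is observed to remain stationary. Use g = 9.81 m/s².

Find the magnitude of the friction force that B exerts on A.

f ≈ 189 N

Normal force at the A–B interface: N₁ = m_A g = 402.2 N.
So the A–B interface can sustain at most μ_s N₁ = 205.1 N of static friction.
Since P = 327 N > 205.1 N, A slides on B; the A–B friction is kinetic: f₁ = μ_k N₁ = 0.47×402.2 = 189 N.
By Newton's third law B feels 189 N forward from A. With B stationary, the floor's static friction on B balances it: f₂ = 189 N (well within μ_s(m_A+m_B)g = 865.2 N).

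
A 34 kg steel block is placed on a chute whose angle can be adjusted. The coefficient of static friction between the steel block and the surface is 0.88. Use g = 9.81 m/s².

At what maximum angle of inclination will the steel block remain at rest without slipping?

At the slip threshold, m g sin θ = μ_s · m g cos θ, so tan θ = μ_s.
θ_max = arctan(0.88) = 41.3°.

θ_max ≈ 41.3°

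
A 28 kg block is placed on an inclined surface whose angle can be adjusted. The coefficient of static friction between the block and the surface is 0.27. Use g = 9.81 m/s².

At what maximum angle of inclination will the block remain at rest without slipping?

At the slip threshold, m g sin θ = μ_s · m g cos θ, so tan θ = μ_s.
θ_max = arctan(0.27) = 15.1°.

θ_max ≈ 15.1°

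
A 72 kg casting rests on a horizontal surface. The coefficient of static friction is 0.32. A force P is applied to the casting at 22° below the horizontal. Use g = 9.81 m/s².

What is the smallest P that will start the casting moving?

P ≈ 280 N

N = m g + P sin α (the push presses the casting into the horizontal surface).
At impending slip, P cos α = μ_s N = μ_s (m g + P sin α).
Solving: P (cos α − μ_s sin α) = μ_s m g → P = 0.32×706/(cos 22° − 0.32 sin 22°) = 226/0.8073 = 280 N.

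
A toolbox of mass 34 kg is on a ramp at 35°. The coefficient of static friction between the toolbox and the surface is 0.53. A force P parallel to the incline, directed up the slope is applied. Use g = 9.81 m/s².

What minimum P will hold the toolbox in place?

P_min ≈ 46.5 N

The toolbox tends to slide down (tan θ > μ_s), so at the point of impending slip friction acts up-slope at its limit: f = μ_s N.
P is parallel to the surface, so N = m g cos θ = 273 N.
Along the incline: P + μ_s N = m g sin θ, so P = 191 − 0.53×273 = 46.5 N.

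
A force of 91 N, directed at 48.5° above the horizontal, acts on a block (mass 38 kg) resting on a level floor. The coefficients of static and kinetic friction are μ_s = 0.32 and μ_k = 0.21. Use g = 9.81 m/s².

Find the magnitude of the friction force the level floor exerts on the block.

f ≈ 60.3 N

Vertical equilibrium gives N = m g − P sin α = 304.6 N.
The horizontal driving force is P cos α = 60.3 N, so equilibrium needs friction f = 60.3 N.
μ_s N = 0.32 × 304.6 = 97.48 N.
60.3 ≤ 97.48 N → static; friction equals the required 60.3 N.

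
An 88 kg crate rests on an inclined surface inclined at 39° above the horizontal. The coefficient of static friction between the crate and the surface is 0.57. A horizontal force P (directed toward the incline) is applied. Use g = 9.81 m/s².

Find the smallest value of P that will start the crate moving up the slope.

P ≈ 2210 N

At impending motion up the slope, friction acts down-slope at its limit: f = μ_s N.
Perpendicular to the incline: N = m g cos θ + P sin θ.
Along the incline: P cos θ = m g sin θ + μ_s N = m g sin θ + μ_s (m g cos θ + P sin θ).
Solving, P (cos θ − μ_s sin θ) = m g (sin θ + μ_s cos θ), so P = 88×9.81×(sin 39° + 0.57 cos 39°)/(cos 39° − 0.57 sin 39°) = 863×1.072/0.4184 = 2210 N.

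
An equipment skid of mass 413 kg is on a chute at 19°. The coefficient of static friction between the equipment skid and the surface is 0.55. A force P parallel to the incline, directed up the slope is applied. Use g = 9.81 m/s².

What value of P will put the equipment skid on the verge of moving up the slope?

P ≈ 3430 N

At impending motion up the slope, friction acts down-slope at its limit: f = μ_s N.
P is parallel to the surface, so N = m g cos θ = 3830 N.
Along the incline: P = m g sin θ + μ_s N = 1320 + 0.55×3830 = 3430 N.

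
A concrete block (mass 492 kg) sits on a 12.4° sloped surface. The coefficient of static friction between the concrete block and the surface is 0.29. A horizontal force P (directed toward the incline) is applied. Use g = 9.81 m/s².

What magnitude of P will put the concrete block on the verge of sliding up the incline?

At impending motion up the slope, friction acts down-slope at its limit: f = μ_s N.
Perpendicular to the incline: N = m g cos θ + P sin θ.
Along the incline: P cos θ = m g sin θ + μ_s N = m g sin θ + μ_s (m g cos θ + P sin θ).
Solving, P (cos θ − μ_s sin θ) = m g (sin θ + μ_s cos θ), so P = 492×9.81×(sin 12.4° + 0.29 cos 12.4°)/(cos 12.4° − 0.29 sin 12.4°) = 4830×0.498/0.9144 = 2630 N.

P ≈ 2630 N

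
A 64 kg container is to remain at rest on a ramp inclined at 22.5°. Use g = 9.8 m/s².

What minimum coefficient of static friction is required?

μ_s,min ≈ 0.414

At the slip threshold m g sin θ = μ_s m g cos θ, so μ_s,min = tan θ.
μ_s,min = tan 22.5° = 0.414.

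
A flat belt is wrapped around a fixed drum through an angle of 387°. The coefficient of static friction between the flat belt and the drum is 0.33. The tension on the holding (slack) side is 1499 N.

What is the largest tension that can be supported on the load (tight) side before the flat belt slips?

At impending slip the capstan equation gives T₂/T₁ = e^{μβ} with β in radians.
β = 387° × π/180 = 6.754 rad.
e^{μβ} = e^{0.33×6.754} = 9.29.
T₂ = T₁ · e^{μβ} = 1499 × 9.29 = 13900 N.

T_max ≈ 13900 N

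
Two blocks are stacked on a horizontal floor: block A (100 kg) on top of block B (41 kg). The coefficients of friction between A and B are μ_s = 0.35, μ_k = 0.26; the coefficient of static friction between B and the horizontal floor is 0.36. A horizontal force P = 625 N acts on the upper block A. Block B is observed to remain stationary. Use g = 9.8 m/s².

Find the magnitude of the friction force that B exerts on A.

Between the blocks, N₁ = m_A g = 980 N.
So the A–B interface can sustain at most μ_s N₁ = 343 N of static friction.
P = 625 N exceeds that limit, so A slips over B and the interface friction becomes kinetic: f₁ = μ_k N₁ = 0.26×980 = 255 N.
By Newton's third law B feels 255 N forward from A. With B stationary, the floor's static friction on B balances it: f₂ = 255 N (well within μ_s(m_A+m_B)g = 497.4 N).

f ≈ 255 N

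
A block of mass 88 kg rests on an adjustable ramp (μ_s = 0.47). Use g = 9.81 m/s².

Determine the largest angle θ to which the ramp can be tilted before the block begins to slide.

At the slip threshold, m g sin θ = μ_s · m g cos θ, so tan θ = μ_s.
θ_max = arctan(0.47) = 25.2°.

θ_max ≈ 25.2°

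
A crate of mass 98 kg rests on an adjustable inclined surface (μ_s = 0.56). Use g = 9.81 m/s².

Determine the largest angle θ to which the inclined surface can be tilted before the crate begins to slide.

At the slip threshold, m g sin θ = μ_s · m g cos θ, so tan θ = μ_s.
θ_max = arctan(0.56) = 29.2°.

θ_max ≈ 29.2°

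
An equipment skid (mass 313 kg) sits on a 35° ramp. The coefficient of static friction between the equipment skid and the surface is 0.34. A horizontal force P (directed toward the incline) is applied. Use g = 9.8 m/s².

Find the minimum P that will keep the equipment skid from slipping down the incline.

P_min ≈ 892 N

The equipment skid tends to slide down (tan θ > μ_s), so at the point of impending slip friction acts up-slope at its limit: f = μ_s N.
Perpendicular to the incline: N = m g cos θ + P sin θ.
Along the incline: P cos θ + μ_s N = m g sin θ, i.e. P cos θ + μ_s (m g cos θ + P sin θ) = m g sin θ.
Solving, P (cos θ + μ_s sin θ) = m g (sin θ − μ_s cos θ), so P = 3070×0.2951/1.014 = 892 N.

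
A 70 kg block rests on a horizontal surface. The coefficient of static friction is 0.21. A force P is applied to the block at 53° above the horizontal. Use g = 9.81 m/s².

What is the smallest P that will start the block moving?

N = m g − P sin α (the pull lifts the block).
At impending slip, P cos α = μ_s N = μ_s (m g − P sin α).
Solving: P (cos α + μ_s sin α) = μ_s m g → P = 0.21×687/(cos 53° + 0.21 sin 53°) = 144/0.7695 = 187 N.

P ≈ 187 N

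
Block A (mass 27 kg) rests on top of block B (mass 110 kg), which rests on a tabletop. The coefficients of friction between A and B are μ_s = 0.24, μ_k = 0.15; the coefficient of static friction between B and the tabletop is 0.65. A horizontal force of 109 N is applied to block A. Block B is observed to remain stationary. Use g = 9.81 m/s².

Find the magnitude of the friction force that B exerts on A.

Normal force at the A–B interface: N₁ = m_A g = 264.9 N.
So the A–B interface can sustain at most μ_s N₁ = 63.57 N of static friction.
Since P = 109 N > 63.57 N, A slides on B; the A–B friction is kinetic: f₁ = μ_k N₁ = 0.15×264.9 = 39.7 N.
B experiences an equal 39.7 N forward from A (third law). B is in equilibrium, so the floor supplies f₂ = 39.7 N of static friction (limit μ_s(m_A+m_B)g = 873.6 N, not exceeded).

f ≈ 39.7 N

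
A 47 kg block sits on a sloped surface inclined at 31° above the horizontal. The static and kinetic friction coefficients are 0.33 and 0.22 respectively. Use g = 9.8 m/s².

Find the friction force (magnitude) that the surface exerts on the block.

Perpendicular to the surface, N = m g cos θ = 47·9.8·cos 31° = 394.8 N.
For equilibrium along the incline, friction must balance the weight component: f = m g sin θ = 237.2 N up the slope.
Maximum static friction available: μ_s N = 0.33 × 394.8 = 130.3 N.
Since |237.2| > 130.3 N, static friction cannot hold it; the block slides down the incline and kinetic friction applies: f = μ_k N = 0.22 × 394.8 = 86.9 N.

f ≈ 86.9 N (up the incline)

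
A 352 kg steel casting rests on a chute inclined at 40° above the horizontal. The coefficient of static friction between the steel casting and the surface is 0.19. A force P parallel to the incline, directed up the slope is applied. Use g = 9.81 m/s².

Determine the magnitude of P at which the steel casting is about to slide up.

At impending motion up the slope, friction acts down-slope at its limit: f = μ_s N.
P is parallel to the surface, so N = m g cos θ = 2650 N.
Along the incline: P = m g sin θ + μ_s N = 2220 + 0.19×2650 = 2720 N.

P ≈ 2720 N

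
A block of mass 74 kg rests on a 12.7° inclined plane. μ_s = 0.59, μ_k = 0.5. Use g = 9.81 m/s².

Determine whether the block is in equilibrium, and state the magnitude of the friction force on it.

f ≈ 160 N

N = m g cos θ = 708 N.
Down-slope weight component: m g sin θ = 160 N.
μ_s N = 418 N.
160 ≤ 418 N, so it stays put; friction = 160 N.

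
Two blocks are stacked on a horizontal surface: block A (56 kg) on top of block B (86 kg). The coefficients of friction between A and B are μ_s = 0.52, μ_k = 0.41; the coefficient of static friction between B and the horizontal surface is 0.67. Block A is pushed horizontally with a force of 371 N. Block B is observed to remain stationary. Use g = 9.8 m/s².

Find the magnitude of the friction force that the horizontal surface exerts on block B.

Between the blocks, N₁ = m_A g = 548.8 N.
Maximum static friction on A from B: μ_s N₁ = 0.52×548.8 = 285.4 N.
P = 371 N exceeds that limit, so A slips over B and the interface friction becomes kinetic: f₁ = μ_k N₁ = 0.41×548.8 = 225 N.
By Newton's third law B feels 225 N forward from A. With B stationary, the floor's static friction on B balances it: f₂ = 225 N (well within μ_s(m_A+m_B)g = 932.4 N).

f ≈ 225 N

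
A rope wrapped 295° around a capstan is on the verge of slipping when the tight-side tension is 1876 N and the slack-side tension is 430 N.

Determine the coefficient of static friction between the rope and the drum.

T₂/T₁ = e^{μβ} → μ = ln(T₂/T₁)/β.
β = 295° = 5.149 rad.
μ = ln(1876/430)/5.149 = ln(4.363)/5.149 = 0.286.

μ ≈ 0.286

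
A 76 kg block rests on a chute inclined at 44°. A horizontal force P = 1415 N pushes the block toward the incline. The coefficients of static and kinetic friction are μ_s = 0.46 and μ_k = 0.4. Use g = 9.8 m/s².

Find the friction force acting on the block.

The horizontal push has a component P sin θ into the surface, so N = m g cos θ + P sin θ = 535.8 + 982.9 = 1519 N.
Parallel to the incline: P cos θ − m g sin θ = 1018 − 517.4 = 500.5 N; the friction needed to balance this is 500.5 N acting down the slope.
Maximum static friction: μ_s N = 0.46 × 1519 = 698.6 N.
|f_req| = 500.5 ≤ 698.6 N → the block is in equilibrium; friction equals the required value.

f ≈ 500 N (down the incline)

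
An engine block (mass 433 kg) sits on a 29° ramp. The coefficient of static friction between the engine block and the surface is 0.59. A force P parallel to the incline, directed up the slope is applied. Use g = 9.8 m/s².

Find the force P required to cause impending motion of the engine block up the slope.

At impending motion up the slope, friction acts down-slope at its limit: f = μ_s N.
P is parallel to the surface, so N = m g cos θ = 3710 N.
Along the incline: P = m g sin θ + μ_s N = 2060 + 0.59×3710 = 4250 N.

P ≈ 4250 N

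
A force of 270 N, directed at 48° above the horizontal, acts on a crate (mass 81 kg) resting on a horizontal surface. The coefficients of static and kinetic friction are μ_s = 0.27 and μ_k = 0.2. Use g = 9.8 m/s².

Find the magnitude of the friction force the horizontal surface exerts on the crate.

Vertical equilibrium gives N = m g − P sin α = 593.2 N.
The horizontal driving force is P cos α = 180.7 N, so equilibrium needs friction f = 180.7 N.
μ_s N = 0.27 × 593.2 = 160.2 N.
180.7 > 160.2 N → the crate slides; f = μ_k N = 0.2×593.2 = 119 N.

f ≈ 119 N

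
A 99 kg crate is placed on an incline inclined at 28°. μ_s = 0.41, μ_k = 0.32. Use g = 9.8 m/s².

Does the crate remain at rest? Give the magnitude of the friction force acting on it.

N = m g cos θ = 857 N.
Down-slope weight component: m g sin θ = 455 N.
μ_s N = 351 N.
455 > 351 N, so it slides; kinetic friction f = μ_k N = 0.32×857 = 274 N.

f ≈ 274 N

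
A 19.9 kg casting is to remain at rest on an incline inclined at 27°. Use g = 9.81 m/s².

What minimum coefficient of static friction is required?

μ_s,min ≈ 0.51

At the slip threshold m g sin θ = μ_s m g cos θ, so μ_s,min = tan θ.
μ_s,min = tan 27° = 0.51.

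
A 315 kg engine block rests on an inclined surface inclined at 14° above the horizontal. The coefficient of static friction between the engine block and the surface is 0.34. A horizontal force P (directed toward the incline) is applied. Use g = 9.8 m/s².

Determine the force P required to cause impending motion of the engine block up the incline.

At impending motion up the slope, friction acts down-slope at its limit: f = μ_s N.
Perpendicular to the incline: N = m g cos θ + P sin θ.
Along the incline: P cos θ = m g sin θ + μ_s N = m g sin θ + μ_s (m g cos θ + P sin θ).
Solving, P (cos θ − μ_s sin θ) = m g (sin θ + μ_s cos θ), so P = 315×9.8×(sin 14° + 0.34 cos 14°)/(cos 14° − 0.34 sin 14°) = 3090×0.5718/0.888 = 1990 N.

P ≈ 1990 N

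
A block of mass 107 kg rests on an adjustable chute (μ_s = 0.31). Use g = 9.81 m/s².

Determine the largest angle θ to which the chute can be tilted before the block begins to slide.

θ_max ≈ 17.2°

At the slip threshold, m g sin θ = μ_s · m g cos θ, so tan θ = μ_s.
θ_max = arctan(0.31) = 17.2°.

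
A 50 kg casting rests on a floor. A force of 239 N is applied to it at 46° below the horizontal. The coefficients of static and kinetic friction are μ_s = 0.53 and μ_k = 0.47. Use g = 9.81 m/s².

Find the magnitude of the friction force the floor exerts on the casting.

Vertical equilibrium gives N = m g + P sin α = 662.4 N.
Horizontally, friction must balance P cos α = 166 N.
μ_s N = 0.53 × 662.4 = 351.1 N.
Since 166 N does not exceed the limit, the casting stays at rest and f = 166 N.

f ≈ 166 N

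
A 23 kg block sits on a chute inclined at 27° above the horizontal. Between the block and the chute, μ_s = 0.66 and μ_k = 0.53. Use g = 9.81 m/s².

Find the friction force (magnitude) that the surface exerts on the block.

f ≈ 102 N (up the incline)

The normal reaction is N = m g cos θ = 201 N.
Along the slope the weight component is m g sin θ = 102.4 N; friction must supply exactly this, acting up-slope.
The static-friction ceiling is μ_s N = 0.66 × 201 = 132.7 N.
Since |102.4| ≤ 132.7 N, no slip — friction simply equals what equilibrium demands.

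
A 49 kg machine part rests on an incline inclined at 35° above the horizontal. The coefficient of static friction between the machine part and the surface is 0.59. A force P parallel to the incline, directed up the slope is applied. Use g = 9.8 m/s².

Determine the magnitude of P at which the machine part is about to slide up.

At impending motion up the slope, friction acts down-slope at its limit: f = μ_s N.
P is parallel to the surface, so N = m g cos θ = 393 N.
Along the incline: P = m g sin θ + μ_s N = 275 + 0.59×393 = 508 N.

P ≈ 508 N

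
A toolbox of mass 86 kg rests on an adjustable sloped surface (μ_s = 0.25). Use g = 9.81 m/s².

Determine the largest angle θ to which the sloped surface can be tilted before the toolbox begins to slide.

θ_max ≈ 14°

At the slip threshold, m g sin θ = μ_s · m g cos θ, so tan θ = μ_s.
θ_max = arctan(0.25) = 14°.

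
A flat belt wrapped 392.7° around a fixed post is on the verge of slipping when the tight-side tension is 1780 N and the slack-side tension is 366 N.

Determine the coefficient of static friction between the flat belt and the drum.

T₂/T₁ = e^{μβ} → μ = ln(T₂/T₁)/β.
β = 392.7° = 6.854 rad.
μ = ln(1780/366)/6.854 = ln(4.863)/6.854 = 0.231.

μ ≈ 0.231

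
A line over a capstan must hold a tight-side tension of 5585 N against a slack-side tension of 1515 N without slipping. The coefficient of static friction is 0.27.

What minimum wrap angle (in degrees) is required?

T₂/T₁ = e^{μβ} → β = ln(T₂/T₁)/μ.
β = ln(5585/1515)/0.27 = 1.305/0.27 = 4.832 rad.
In degrees: β = 4.832 × 180/π = 277°.

β_min ≈ 277°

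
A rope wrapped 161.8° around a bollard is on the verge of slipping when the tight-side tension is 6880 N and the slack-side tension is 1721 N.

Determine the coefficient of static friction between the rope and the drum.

T₂/T₁ = e^{μβ} → μ = ln(T₂/T₁)/β.
β = 161.8° = 2.824 rad.
μ = ln(6880/1721)/2.824 = ln(3.998)/2.824 = 0.491.

μ ≈ 0.491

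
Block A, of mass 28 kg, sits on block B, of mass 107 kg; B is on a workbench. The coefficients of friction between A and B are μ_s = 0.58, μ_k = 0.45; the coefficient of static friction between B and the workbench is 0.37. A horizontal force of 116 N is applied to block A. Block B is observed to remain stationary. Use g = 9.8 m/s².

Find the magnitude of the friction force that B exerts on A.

f ≈ 116 N

Normal force at the A–B interface: N₁ = m_A g = 274.4 N.
Maximum static friction on A from B: μ_s N₁ = 0.58×274.4 = 159.2 N.
Since P = 116 N ≤ 159.2 N, A does not slip on B; friction on A equals P = 116 N.
B experiences an equal 116 N forward from A (third law). B is in equilibrium, so the floor supplies f₂ = 116 N of static friction (limit μ_s(m_A+m_B)g = 489.5 N, not exceeded).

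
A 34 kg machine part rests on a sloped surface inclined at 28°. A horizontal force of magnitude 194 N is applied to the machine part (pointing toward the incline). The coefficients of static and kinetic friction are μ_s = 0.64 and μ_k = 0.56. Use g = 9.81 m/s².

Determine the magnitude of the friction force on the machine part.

Resolve perpendicular to the incline: N = m g cos θ + P sin θ = 34×9.81×cos 28° + 194×sin 28° = 385.6 N.
Parallel to the incline: P cos θ − m g sin θ = 171.3 − 156.6 = 14.7 N; the friction needed to balance this is 14.7 N acting down the slope.
The limit of static friction is μ_s N = 246.8 N.
|f_req| = 14.7 ≤ 246.8 N → the machine part is in equilibrium; friction equals the required value.

f ≈ 14.7 N (down the incline)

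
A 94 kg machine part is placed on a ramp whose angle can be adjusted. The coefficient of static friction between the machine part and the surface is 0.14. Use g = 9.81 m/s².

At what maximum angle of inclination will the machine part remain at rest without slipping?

At the slip threshold, m g sin θ = μ_s · m g cos θ, so tan θ = μ_s.
θ_max = arctan(0.14) = 7.97°.

θ_max ≈ 7.97°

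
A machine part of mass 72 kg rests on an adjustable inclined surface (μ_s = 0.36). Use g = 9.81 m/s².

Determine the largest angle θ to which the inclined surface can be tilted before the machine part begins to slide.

θ_max ≈ 19.8°

At the slip threshold, m g sin θ = μ_s · m g cos θ, so tan θ = μ_s.
θ_max = arctan(0.36) = 19.8°.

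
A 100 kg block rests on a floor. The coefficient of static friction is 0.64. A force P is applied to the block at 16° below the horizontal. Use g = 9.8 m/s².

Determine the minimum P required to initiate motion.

P ≈ 799 N

N = m g + P sin α (the push presses the block into the floor).
At impending slip, P cos α = μ_s N = μ_s (m g + P sin α).
Solving: P (cos α − μ_s sin α) = μ_s m g → P = 0.64×980/(cos 16° − 0.64 sin 16°) = 627/0.7849 = 799 N.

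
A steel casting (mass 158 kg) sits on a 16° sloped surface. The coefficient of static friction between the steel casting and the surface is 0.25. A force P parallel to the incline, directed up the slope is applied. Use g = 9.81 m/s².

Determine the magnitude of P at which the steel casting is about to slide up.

At impending motion up the slope, friction acts down-slope at its limit: f = μ_s N.
P is parallel to the surface, so N = m g cos θ = 1490 N.
Along the incline: P = m g sin θ + μ_s N = 427 + 0.25×1490 = 800 N.

P ≈ 800 N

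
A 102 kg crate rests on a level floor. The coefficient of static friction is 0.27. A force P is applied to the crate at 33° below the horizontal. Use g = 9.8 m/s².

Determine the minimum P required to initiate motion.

N = m g + P sin α (the push presses the crate into the level floor).
At impending slip, P cos α = μ_s N = μ_s (m g + P sin α).
Solving: P (cos α − μ_s sin α) = μ_s m g → P = 0.27×1000/(cos 33° − 0.27 sin 33°) = 270/0.6916 = 390 N.

P ≈ 390 N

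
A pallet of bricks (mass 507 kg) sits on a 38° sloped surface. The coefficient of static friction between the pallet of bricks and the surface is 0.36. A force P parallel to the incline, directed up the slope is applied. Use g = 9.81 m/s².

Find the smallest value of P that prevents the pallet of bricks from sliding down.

The pallet of bricks tends to slide down (tan θ > μ_s), so at the point of impending slip friction acts up-slope at its limit: f = μ_s N.
P is parallel to the surface, so N = m g cos θ = 3920 N.
Along the incline: P + μ_s N = m g sin θ, so P = 3060 − 0.36×3920 = 1650 N.

P_min ≈ 1650 N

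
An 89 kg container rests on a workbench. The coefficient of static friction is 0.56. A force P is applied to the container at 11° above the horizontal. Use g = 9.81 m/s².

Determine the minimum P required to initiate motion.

P ≈ 449 N

N = m g − P sin α (the pull lifts the container).
At impending slip, P cos α = μ_s N = μ_s (m g − P sin α).
Solving: P (cos α + μ_s sin α) = μ_s m g → P = 0.56×873/(cos 11° + 0.56 sin 11°) = 489/1.088 = 449 N.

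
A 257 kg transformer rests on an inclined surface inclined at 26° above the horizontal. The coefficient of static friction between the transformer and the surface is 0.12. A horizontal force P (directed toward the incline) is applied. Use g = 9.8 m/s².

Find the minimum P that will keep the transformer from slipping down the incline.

The transformer tends to slide down (tan θ > μ_s), so at the point of impending slip friction acts up-slope at its limit: f = μ_s N.
Perpendicular to the incline: N = m g cos θ + P sin θ.
Along the incline: P cos θ + μ_s N = m g sin θ, i.e. P cos θ + μ_s (m g cos θ + P sin θ) = m g sin θ.
Solving, P (cos θ + μ_s sin θ) = m g (sin θ − μ_s cos θ), so P = 2520×0.3305/0.9514 = 875 N.

P_min ≈ 875 N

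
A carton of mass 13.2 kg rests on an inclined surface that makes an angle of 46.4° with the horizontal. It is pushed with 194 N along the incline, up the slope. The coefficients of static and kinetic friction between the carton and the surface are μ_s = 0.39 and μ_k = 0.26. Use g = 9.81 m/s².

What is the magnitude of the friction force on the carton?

Perpendicular to the surface, N = m g cos θ = 13.2·9.81·cos 46.4° = 89.3 N.
The friction needed for equilibrium is m g sin θ − P = 93.77 − 194 = -100.2 N, measured positive up-slope.
Static friction can supply at most μ_s N = 34.83 N.
|-100.2| exceeds 34.83 N, so the carton slips up-slope; friction is kinetic, f = μ_k N = 0.26×89.3 = 23.2 N.

f ≈ 23.2 N (down the incline)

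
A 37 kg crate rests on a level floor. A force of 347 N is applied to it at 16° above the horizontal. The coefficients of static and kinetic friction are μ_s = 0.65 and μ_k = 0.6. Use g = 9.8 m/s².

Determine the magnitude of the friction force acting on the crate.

N = m g − P sin α = 362.6 − 347×sin 16° = 267 N.
Horizontally, friction must balance P cos α = 333.6 N.
The static-friction limit is μ_s N = 173.5 N.
The required friction exceeds μ_s N, so the crate moves and f = μ_k N = 160 N.

f ≈ 160 N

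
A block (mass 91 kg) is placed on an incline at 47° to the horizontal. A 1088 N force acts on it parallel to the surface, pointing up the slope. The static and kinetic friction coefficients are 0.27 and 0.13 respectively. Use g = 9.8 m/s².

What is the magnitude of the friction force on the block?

The normal reaction is N = m g cos θ = 608.2 N.
Parallel to the incline, ΣF = 0 gives f = m g sin θ − P = 652.2 − 1088 = -435.8 N (up-slope positive).
Maximum static friction available: μ_s N = 0.27 × 608.2 = 164.2 N.
|-435.8| exceeds 164.2 N, so the block slips up-slope; friction is kinetic, f = μ_k N = 0.13×608.2 = 79.1 N.

f ≈ 79.1 N (down the incline)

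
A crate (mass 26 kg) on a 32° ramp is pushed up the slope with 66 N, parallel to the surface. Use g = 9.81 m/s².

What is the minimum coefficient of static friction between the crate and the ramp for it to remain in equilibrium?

N = m g cos θ = 216.3 N.
Friction must make up the shortfall along the incline: f = m g sin θ − P = 135.2 − 66 = 69.16 N.
At the threshold f = μ_s N, so μ_s,min = 69.16/216.3 = 0.32.

μ_s,min ≈ 0.32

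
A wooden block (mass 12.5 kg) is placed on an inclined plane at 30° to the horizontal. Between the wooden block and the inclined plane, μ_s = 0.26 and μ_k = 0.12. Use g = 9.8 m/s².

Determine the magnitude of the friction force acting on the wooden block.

Normal force: N = m g cos θ = 12.5 × 9.8 × cos 30° = 106.1 N.
Along the slope the weight component is m g sin θ = 61.25 N; friction must supply exactly this, acting up-slope.
The static-friction ceiling is μ_s N = 0.26 × 106.1 = 27.58 N.
Since |61.25| > 27.58 N, static friction cannot hold it; the wooden block slides down the incline and kinetic friction applies: f = μ_k N = 0.12 × 106.1 = 12.7 N.

f ≈ 12.7 N (up the incline)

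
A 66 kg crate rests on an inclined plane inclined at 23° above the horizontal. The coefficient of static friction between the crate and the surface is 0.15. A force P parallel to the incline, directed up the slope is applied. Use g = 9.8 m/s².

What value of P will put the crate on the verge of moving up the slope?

P ≈ 342 N

At impending motion up the slope, friction acts down-slope at its limit: f = μ_s N.
P is parallel to the surface, so N = m g cos θ = 595 N.
Along the incline: P = m g sin θ + μ_s N = 253 + 0.15×595 = 342 N.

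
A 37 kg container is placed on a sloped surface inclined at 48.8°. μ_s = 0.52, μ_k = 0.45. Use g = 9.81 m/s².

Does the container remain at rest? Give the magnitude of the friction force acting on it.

f ≈ 108 N

N = m g cos θ = 239 N.
Down-slope weight component: m g sin θ = 273 N.
μ_s N = 124 N.
273 > 124 N, so it slides; kinetic friction f = μ_k N = 0.45×239 = 108 N.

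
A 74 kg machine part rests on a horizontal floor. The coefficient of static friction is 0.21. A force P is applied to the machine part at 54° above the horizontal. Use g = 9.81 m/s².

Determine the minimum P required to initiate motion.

P ≈ 201 N

N = m g − P sin α (the pull lifts the machine part).
At impending slip, P cos α = μ_s N = μ_s (m g − P sin α).
Solving: P (cos α + μ_s sin α) = μ_s m g → P = 0.21×726/(cos 54° + 0.21 sin 54°) = 152/0.7577 = 201 N.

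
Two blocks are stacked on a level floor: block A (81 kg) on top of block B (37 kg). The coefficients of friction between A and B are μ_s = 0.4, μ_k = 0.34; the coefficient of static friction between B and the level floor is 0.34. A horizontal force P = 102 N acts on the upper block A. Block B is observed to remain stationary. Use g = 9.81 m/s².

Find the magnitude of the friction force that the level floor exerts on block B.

Between the blocks, N₁ = m_A g = 794.6 N.
Maximum static friction on A from B: μ_s N₁ = 0.4×794.6 = 317.8 N.
Since P = 102 N ≤ 317.8 N, A does not slip on B; friction on A equals P = 102 N.
B experiences an equal 102 N forward from A (third law). B is in equilibrium, so the floor supplies f₂ = 102 N of static friction (limit μ_s(m_A+m_B)g = 393.6 N, not exceeded).

f ≈ 102 N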